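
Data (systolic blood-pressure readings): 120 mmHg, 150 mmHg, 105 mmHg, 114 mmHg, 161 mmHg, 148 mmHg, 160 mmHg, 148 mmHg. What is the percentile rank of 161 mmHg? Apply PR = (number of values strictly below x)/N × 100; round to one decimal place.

N = 8.
Strictly below 161: 7. Equal to 161: 1.
PR = 7/8 × 100 = 87.5

87.5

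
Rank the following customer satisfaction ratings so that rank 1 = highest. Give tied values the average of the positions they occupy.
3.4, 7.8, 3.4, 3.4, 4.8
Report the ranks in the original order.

Sorted (descending): 7.8, 4.8, 3.4, 3.4, 3.4
The 3 values of 3.4 occupy positions 3–5 → average rank 4.

4, 1, 4, 4, 2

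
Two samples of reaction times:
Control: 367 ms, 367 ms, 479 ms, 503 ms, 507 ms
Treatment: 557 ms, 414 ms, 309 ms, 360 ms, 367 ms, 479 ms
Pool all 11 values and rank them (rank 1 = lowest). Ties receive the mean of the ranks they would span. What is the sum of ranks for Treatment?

31.5

Sorted (ascending): 309, 360, 367, 367, 367, 414, 479, 479, 503, 507, 557
The 3 values of 367 occupy positions 3–5 → average rank 4.
The 2 values of 479 occupy positions 7–8 → average rank (7+8)/2 = 7.5.
Treatment values → pooled ranks: 557→11, 414→6, 309→1, 360→2, 367→4, 479→7.5
Rank sum = 11 + 6 + 1 + 2 + 4 + 7.5 = 31.5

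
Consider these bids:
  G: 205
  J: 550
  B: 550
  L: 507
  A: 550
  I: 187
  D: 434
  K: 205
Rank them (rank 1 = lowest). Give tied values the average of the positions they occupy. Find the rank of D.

Sorted (ascending): 187, 205, 205, 434, 507, 550, 550, 550
The 2 values of 205 occupy positions 2–3 → average rank (2+3)/2 = 2.5.
The 3 values of 550 occupy positions 6–8 → average rank 7.
D has value 434 → rank 4.

4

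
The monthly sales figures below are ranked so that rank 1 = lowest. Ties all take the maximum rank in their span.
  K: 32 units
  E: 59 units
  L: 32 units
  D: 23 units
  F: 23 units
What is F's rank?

Sorted (ascending): 23, 23, 32, 32, 59
The 2 values of 23 occupy positions 1–2 → each gets rank 2.
The 2 values of 32 occupy positions 3–4 → each gets rank 4.
F has value 23 units → rank 2.

2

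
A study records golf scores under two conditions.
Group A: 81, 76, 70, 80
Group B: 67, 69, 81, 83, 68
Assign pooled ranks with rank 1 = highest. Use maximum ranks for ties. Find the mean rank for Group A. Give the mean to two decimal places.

4.50

Sorted (descending): 83, 81, 81, 80, 76, 70, 69, 68, 67
The 2 values of 81 occupy positions 2–3 → each gets rank 3.
Group A values → pooled ranks: 81→3, 76→5, 70→6, 80→4
Mean rank = (3 + 5 + 6 + 4) / 4 = 4.50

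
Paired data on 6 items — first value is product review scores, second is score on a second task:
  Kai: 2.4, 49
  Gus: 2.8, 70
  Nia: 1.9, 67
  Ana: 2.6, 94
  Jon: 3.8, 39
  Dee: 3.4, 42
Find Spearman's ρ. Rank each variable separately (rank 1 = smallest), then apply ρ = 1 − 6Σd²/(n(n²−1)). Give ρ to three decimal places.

-0.543

Ranks of variable 1: 2, 4, 1, 3, 6, 5
Ranks of variable 2: 3, 5, 4, 6, 1, 2
d = r₁ − r₂: -1, -1, -3, -3, 5, 3
d²: 1, 1, 9, 9, 25, 9; Σd² = 54
ρ = 1 − 6·54/(6·35) = 1 − 324/210 = -0.543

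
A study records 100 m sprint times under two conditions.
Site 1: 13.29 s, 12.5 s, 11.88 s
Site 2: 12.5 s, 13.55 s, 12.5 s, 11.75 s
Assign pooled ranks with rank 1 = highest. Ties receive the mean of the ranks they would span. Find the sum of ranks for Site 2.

16

Sorted (descending): 13.55, 13.29, 12.5, 12.5, 12.5, 11.88, 11.75
The 3 values of 12.5 occupy positions 3–5 → average rank 4.
Site 2 values → pooled ranks: 12.5→4, 13.55→1, 12.5→4, 11.75→7
Rank sum = 4 + 1 + 4 + 7 = 16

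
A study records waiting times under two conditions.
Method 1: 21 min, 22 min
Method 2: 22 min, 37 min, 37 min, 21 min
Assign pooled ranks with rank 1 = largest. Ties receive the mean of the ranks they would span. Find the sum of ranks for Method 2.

Sorted (descending): 37, 37, 22, 22, 21, 21
The 2 values of 37 occupy positions 1–2 → average rank (1+2)/2 = 1.5.
The 2 values of 22 occupy positions 3–4 → average rank (3+4)/2 = 3.5.
The 2 values of 21 occupy positions 5–6 → average rank (5+6)/2 = 5.5.
Method 2 values → pooled ranks: 22→3.5, 37→1.5, 37→1.5, 21→5.5
Rank sum = 3.5 + 1.5 + 1.5 + 5.5 = 12

12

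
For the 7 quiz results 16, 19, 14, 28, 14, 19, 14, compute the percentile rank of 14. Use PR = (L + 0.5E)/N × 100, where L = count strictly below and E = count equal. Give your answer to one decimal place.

N = 7.
Strictly below 14: 0. Equal to 14: 3.
PR = (0 + 0.5·3)/7 × 100 = 21.4

21.4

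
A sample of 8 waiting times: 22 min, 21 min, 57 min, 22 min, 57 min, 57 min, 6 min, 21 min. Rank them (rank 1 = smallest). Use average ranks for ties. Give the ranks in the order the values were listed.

4.5, 2.5, 7, 4.5, 7, 7, 1, 2.5

Sorted (ascending): 6, 21, 21, 22, 22, 57, 57, 57
The 2 values of 21 occupy positions 2–3 → average rank (2+3)/2 = 2.5.
The 2 values of 22 occupy positions 4–5 → average rank (4+5)/2 = 4.5.
The 3 values of 57 occupy positions 6–8 → average rank 7.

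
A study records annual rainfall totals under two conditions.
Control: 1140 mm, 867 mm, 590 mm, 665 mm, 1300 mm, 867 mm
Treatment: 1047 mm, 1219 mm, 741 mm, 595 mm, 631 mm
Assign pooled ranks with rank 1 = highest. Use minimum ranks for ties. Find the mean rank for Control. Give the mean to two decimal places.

Sorted (descending): 1300, 1219, 1140, 1047, 867, 867, 741, 665, 631, 595, 590
The 2 values of 867 occupy positions 5–6 → each gets rank 5.
Control values → pooled ranks: 1140→3, 867→5, 590→11, 665→8, 1300→1, 867→5
Mean rank = (3 + 5 + 11 + 8 + 1 + 5) / 6 = 5.50

5.50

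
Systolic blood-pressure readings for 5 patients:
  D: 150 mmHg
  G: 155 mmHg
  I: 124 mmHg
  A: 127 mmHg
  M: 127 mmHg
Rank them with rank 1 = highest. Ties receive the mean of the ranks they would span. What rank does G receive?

1

Sorted (descending): 155, 150, 127, 127, 124
The 2 values of 127 occupy positions 3–4 → average rank (3+4)/2 = 3.5.
G has value 155 mmHg → rank 1.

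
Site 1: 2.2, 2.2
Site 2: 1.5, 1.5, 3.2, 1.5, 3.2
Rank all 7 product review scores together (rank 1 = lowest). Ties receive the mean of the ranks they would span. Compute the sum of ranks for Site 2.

Sorted (ascending): 1.5, 1.5, 1.5, 2.2, 2.2, 3.2, 3.2
The 3 values of 1.5 occupy positions 1–3 → average rank 2.
The 2 values of 2.2 occupy positions 4–5 → average rank (4+5)/2 = 4.5.
The 2 values of 3.2 occupy positions 6–7 → average rank (6+7)/2 = 6.5.
Site 2 values → pooled ranks: 1.5→2, 1.5→2, 3.2→6.5, 1.5→2, 3.2→6.5
Rank sum = 2 + 2 + 6.5 + 2 + 6.5 = 19

19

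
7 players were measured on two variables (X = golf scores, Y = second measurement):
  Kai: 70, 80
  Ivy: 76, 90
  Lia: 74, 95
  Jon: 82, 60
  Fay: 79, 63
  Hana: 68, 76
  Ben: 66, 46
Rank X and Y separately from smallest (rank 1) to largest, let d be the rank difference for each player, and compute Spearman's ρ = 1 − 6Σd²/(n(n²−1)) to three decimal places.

0.071

Ranks of variable 1: 3, 5, 4, 7, 6, 2, 1
Ranks of variable 2: 5, 6, 7, 2, 3, 4, 1
d = r₁ − r₂: -2, -1, -3, 5, 3, -2, 0
d²: 4, 1, 9, 25, 9, 4, 0; Σd² = 52
ρ = 1 − 6·52/(7·48) = 1 − 312/336 = 0.071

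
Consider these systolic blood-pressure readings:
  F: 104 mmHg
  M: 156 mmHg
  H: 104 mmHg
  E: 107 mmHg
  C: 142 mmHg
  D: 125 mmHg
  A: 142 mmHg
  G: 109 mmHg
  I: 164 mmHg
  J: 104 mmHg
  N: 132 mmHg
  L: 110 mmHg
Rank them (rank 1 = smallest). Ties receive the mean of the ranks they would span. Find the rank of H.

2

Sorted (ascending): 104, 104, 104, 107, 109, 110, 125, 132, 142, 142, 156, 164
The 3 values of 104 occupy positions 1–3 → average rank 2.
The 2 values of 142 occupy positions 9–10 → average rank (9+10)/2 = 9.5.
H has value 104 mmHg → rank 2.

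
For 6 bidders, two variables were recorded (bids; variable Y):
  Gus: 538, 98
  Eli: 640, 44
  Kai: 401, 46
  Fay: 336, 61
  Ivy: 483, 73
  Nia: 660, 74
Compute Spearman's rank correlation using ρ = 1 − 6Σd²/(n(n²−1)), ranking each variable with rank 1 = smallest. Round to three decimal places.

Ranks of variable 1: 4, 5, 2, 1, 3, 6
Ranks of variable 2: 6, 1, 2, 3, 4, 5
d = r₁ − r₂: -2, 4, 0, -2, -1, 1
d²: 4, 16, 0, 4, 1, 1; Σd² = 26
ρ = 1 − 6·26/(6·35) = 1 − 156/210 = 0.257

0.257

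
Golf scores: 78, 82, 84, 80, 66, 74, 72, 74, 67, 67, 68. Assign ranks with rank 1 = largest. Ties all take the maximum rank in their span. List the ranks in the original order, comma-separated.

Sorted (descending): 84, 82, 80, 78, 74, 74, 72, 68, 67, 67, 66
The 2 values of 74 occupy positions 5–6 → each gets rank 6.
The 2 values of 67 occupy positions 9–10 → each gets rank 10.

4, 2, 1, 3, 11, 6, 7, 6, 10, 10, 8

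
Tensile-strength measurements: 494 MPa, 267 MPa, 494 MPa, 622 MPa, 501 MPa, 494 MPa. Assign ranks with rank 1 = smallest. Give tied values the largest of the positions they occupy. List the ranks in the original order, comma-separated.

Sorted (ascending): 267, 494, 494, 494, 501, 622
The 3 values of 494 occupy positions 2–4 → each gets rank 4.

4, 1, 4, 6, 5, 4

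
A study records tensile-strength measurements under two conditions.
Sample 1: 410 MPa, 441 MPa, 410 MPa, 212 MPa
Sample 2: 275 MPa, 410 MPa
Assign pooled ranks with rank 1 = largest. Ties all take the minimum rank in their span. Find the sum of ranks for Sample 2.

Sorted (descending): 441, 410, 410, 410, 275, 212
The 3 values of 410 occupy positions 2–4 → each gets rank 2.
Sample 2 values → pooled ranks: 275→5, 410→2
Rank sum = 5 + 2 = 7

7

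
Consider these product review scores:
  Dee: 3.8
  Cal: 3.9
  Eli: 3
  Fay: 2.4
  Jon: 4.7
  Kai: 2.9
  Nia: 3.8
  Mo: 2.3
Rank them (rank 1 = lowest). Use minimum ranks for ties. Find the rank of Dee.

Sorted (ascending): 2.3, 2.4, 2.9, 3, 3.8, 3.8, 3.9, 4.7
The 2 values of 3.8 occupy positions 5–6 → each gets rank 5.
Dee has value 3.8 → rank 5.

5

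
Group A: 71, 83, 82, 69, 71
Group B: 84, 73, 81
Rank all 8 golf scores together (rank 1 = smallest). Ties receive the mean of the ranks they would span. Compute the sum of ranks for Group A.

19

Sorted (ascending): 69, 71, 71, 73, 81, 82, 83, 84
The 2 values of 71 occupy positions 2–3 → average rank (2+3)/2 = 2.5.
Group A values → pooled ranks: 71→2.5, 83→7, 82→6, 69→1, 71→2.5
Rank sum = 2.5 + 7 + 6 + 1 + 2.5 = 19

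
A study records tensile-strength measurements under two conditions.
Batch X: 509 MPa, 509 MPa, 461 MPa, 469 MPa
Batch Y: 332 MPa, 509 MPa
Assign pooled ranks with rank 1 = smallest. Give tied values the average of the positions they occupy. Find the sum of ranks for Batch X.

15

Sorted (ascending): 332, 461, 469, 509, 509, 509
The 3 values of 509 occupy positions 4–6 → average rank 5.
Batch X values → pooled ranks: 509→5, 509→5, 461→2, 469→3
Rank sum = 5 + 5 + 2 + 3 = 15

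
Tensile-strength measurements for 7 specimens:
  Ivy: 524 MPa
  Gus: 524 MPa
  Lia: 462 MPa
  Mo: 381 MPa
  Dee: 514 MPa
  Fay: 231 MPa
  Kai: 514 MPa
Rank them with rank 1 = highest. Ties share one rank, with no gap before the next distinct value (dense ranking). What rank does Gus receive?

Sorted (descending): 524, 524, 514, 514, 462, 381, 231
The 2 values of 524 share dense rank 1.
The 2 values of 514 share dense rank 2.
Remaining distinct values take the next consecutive integers.
Gus has value 524 MPa → rank 1.

1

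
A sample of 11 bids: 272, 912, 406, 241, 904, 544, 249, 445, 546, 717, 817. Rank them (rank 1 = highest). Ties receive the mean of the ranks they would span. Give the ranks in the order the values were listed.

9, 1, 8, 11, 2, 6, 10, 7, 5, 4, 3

Sorted (descending): 912, 904, 817, 717, 546, 544, 445, 406, 272, 249, 241
No ties — each value takes its position as its rank.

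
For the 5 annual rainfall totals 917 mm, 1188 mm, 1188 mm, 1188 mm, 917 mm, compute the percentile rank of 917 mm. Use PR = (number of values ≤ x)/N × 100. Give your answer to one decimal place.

40.0

N = 5.
Strictly below 917: 0. Equal to 917: 2.
PR = 2/5 × 100 = 40.0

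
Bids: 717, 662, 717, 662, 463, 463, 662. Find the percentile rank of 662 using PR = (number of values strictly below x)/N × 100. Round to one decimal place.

N = 7.
Strictly below 662: 2. Equal to 662: 3.
PR = 2/7 × 100 = 28.6

28.6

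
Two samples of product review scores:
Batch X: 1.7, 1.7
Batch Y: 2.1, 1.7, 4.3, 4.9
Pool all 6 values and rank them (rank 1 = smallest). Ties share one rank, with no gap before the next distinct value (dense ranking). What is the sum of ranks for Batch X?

2

Sorted (ascending): 1.7, 1.7, 1.7, 2.1, 4.3, 4.9
The 3 values of 1.7 share dense rank 1.
Remaining distinct values take the next consecutive integers.
Batch X values → pooled ranks: 1.7→1, 1.7→1
Rank sum = 1 + 1 = 2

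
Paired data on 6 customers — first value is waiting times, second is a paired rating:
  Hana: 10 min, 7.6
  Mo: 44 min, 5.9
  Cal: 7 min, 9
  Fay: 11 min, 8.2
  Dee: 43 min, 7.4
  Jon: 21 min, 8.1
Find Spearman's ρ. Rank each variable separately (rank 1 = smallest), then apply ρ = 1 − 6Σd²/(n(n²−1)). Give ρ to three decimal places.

-0.829

Ranks of variable 1: 2, 6, 1, 3, 5, 4
Ranks of variable 2: 3, 1, 6, 5, 2, 4
d = r₁ − r₂: -1, 5, -5, -2, 3, 0
d²: 1, 25, 25, 4, 9, 0; Σd² = 64
ρ = 1 − 6·64/(6·35) = 1 − 384/210 = -0.829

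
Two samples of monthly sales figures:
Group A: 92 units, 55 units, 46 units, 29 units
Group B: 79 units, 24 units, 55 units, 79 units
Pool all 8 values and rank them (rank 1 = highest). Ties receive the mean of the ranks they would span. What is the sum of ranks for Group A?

Sorted (descending): 92, 79, 79, 55, 55, 46, 29, 24
The 2 values of 79 occupy positions 2–3 → average rank (2+3)/2 = 2.5.
The 2 values of 55 occupy positions 4–5 → average rank (4+5)/2 = 4.5.
Group A values → pooled ranks: 92→1, 55→4.5, 46→6, 29→7
Rank sum = 1 + 4.5 + 6 + 7 = 18.5

18.5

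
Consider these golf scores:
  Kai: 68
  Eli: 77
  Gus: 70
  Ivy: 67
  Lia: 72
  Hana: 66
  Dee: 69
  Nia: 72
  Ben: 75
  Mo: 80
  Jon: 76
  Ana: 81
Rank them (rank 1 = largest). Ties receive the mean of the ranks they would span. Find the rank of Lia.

6.5

Sorted (descending): 81, 80, 77, 76, 75, 72, 72, 70, 69, 68, 67, 66
The 2 values of 72 occupy positions 6–7 → average rank (6+7)/2 = 6.5.
Lia has value 72 → rank 6.5.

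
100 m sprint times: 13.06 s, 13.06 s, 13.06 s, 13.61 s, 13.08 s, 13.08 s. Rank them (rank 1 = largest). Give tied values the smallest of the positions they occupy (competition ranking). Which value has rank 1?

Sorted (descending): 13.61, 13.08, 13.08, 13.06, 13.06, 13.06
The 2 values of 13.08 occupy positions 2–3 → each gets rank 2.
The 3 values of 13.06 occupy positions 4–6 → each gets rank 4.
Rank 1 → value 13.61.

13.61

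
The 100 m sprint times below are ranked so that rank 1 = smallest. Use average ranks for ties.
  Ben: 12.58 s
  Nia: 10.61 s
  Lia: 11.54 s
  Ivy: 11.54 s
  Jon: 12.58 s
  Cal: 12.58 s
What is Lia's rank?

Sorted (ascending): 10.61, 11.54, 11.54, 12.58, 12.58, 12.58
The 2 values of 11.54 occupy positions 2–3 → average rank (2+3)/2 = 2.5.
The 3 values of 12.58 occupy positions 4–6 → average rank 5.
Lia has value 11.54 s → rank 2.5.

2.5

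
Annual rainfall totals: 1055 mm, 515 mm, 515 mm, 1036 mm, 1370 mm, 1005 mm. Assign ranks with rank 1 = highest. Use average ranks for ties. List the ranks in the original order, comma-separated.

Sorted (descending): 1370, 1055, 1036, 1005, 515, 515
The 2 values of 515 occupy positions 5–6 → average rank (5+6)/2 = 5.5.

2, 5.5, 5.5, 3, 1, 4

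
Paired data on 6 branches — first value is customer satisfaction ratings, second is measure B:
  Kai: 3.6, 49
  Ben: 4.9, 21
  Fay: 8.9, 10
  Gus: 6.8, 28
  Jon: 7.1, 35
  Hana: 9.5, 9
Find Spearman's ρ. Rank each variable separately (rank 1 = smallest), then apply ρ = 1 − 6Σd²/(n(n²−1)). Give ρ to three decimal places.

Ranks of variable 1: 1, 2, 5, 3, 4, 6
Ranks of variable 2: 6, 3, 2, 4, 5, 1
d = r₁ − r₂: -5, -1, 3, -1, -1, 5
d²: 25, 1, 9, 1, 1, 25; Σd² = 62
ρ = 1 − 6·62/(6·35) = 1 − 372/210 = -0.771

-0.771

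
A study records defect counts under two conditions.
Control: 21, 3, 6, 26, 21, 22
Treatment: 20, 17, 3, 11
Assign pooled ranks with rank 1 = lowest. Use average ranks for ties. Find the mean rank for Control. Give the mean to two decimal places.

6.42

Sorted (ascending): 3, 3, 6, 11, 17, 20, 21, 21, 22, 26
The 2 values of 3 occupy positions 1–2 → average rank (1+2)/2 = 1.5.
The 2 values of 21 occupy positions 7–8 → average rank (7+8)/2 = 7.5.
Control values → pooled ranks: 21→7.5, 3→1.5, 6→3, 26→10, 21→7.5, 22→9
Mean rank = (7.5 + 1.5 + 3 + 10 + 7.5 + 9) / 6 = 6.42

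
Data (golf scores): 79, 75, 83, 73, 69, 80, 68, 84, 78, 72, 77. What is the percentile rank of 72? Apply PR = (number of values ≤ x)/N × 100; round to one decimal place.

N = 11.
Strictly below 72: 2. Equal to 72: 1.
PR = 3/11 × 100 = 27.3

27.3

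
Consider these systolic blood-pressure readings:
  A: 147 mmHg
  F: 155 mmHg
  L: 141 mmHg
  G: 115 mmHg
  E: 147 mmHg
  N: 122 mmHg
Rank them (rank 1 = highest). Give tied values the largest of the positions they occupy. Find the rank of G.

Sorted (descending): 155, 147, 147, 141, 122, 115
The 2 values of 147 occupy positions 2–3 → each gets rank 3.
G has value 115 mmHg → rank 6.

6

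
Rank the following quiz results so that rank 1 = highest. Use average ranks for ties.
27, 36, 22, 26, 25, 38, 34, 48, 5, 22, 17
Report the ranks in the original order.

Sorted (descending): 48, 38, 36, 34, 27, 26, 25, 22, 22, 17, 5
The 2 values of 22 occupy positions 8–9 → average rank (8+9)/2 = 8.5.

5, 3, 8.5, 6, 7, 2, 4, 1, 11, 8.5, 10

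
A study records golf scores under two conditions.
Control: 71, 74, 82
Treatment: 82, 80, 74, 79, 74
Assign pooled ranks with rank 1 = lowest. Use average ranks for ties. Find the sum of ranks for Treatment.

Sorted (ascending): 71, 74, 74, 74, 79, 80, 82, 82
The 3 values of 74 occupy positions 2–4 → average rank 3.
The 2 values of 82 occupy positions 7–8 → average rank (7+8)/2 = 7.5.
Treatment values → pooled ranks: 82→7.5, 80→6, 74→3, 79→5, 74→3
Rank sum = 7.5 + 6 + 3 + 5 + 3 = 24.5

24.5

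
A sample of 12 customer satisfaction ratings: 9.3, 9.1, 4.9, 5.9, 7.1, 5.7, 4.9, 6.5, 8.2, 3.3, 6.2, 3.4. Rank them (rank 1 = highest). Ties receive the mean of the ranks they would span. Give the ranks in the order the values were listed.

Sorted (descending): 9.3, 9.1, 8.2, 7.1, 6.5, 6.2, 5.9, 5.7, 4.9, 4.9, 3.4, 3.3
The 2 values of 4.9 occupy positions 9–10 → average rank (9+10)/2 = 9.5.

1, 2, 9.5, 7, 4, 8, 9.5, 5, 3, 12, 6, 11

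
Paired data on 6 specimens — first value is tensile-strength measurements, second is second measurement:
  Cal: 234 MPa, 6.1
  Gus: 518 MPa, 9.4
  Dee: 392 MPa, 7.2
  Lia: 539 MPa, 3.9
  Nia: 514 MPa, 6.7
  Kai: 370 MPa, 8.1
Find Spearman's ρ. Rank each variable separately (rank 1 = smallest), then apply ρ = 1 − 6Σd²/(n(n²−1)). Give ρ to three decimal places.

-0.086

Ranks of variable 1: 1, 5, 3, 6, 4, 2
Ranks of variable 2: 2, 6, 4, 1, 3, 5
d = r₁ − r₂: -1, -1, -1, 5, 1, -3
d²: 1, 1, 1, 25, 1, 9; Σd² = 38
ρ = 1 − 6·38/(6·35) = 1 − 228/210 = -0.086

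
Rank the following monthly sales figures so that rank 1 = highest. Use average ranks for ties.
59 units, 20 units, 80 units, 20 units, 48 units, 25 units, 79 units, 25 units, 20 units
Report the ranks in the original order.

Sorted (descending): 80, 79, 59, 48, 25, 25, 20, 20, 20
The 2 values of 25 occupy positions 5–6 → average rank (5+6)/2 = 5.5.
The 3 values of 20 occupy positions 7–9 → average rank 8.

3, 8, 1, 8, 4, 5.5, 2, 5.5, 8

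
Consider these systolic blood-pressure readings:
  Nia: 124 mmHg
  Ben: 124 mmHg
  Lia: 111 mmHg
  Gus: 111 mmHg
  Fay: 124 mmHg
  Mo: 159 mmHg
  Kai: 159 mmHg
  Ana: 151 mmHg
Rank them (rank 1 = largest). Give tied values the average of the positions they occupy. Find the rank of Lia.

7.5

Sorted (descending): 159, 159, 151, 124, 124, 124, 111, 111
The 2 values of 159 occupy positions 1–2 → average rank (1+2)/2 = 1.5.
The 3 values of 124 occupy positions 4–6 → average rank 5.
The 2 values of 111 occupy positions 7–8 → average rank (7+8)/2 = 7.5.
Lia has value 111 mmHg → rank 7.5.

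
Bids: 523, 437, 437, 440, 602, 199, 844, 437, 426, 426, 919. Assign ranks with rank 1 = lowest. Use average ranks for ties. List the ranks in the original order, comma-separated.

8, 5, 5, 7, 9, 1, 10, 5, 2.5, 2.5, 11

Sorted (ascending): 199, 426, 426, 437, 437, 437, 440, 523, 602, 844, 919
The 2 values of 426 occupy positions 2–3 → average rank (2+3)/2 = 2.5.
The 3 values of 437 occupy positions 4–6 → average rank 5.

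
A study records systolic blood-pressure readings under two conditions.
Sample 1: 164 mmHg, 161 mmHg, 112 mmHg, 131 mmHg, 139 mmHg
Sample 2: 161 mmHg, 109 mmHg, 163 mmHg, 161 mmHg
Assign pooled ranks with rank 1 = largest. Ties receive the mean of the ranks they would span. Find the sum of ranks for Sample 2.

19

Sorted (descending): 164, 163, 161, 161, 161, 139, 131, 112, 109
The 3 values of 161 occupy positions 3–5 → average rank 4.
Sample 2 values → pooled ranks: 161→4, 109→9, 163→2, 161→4
Rank sum = 4 + 9 + 2 + 4 = 19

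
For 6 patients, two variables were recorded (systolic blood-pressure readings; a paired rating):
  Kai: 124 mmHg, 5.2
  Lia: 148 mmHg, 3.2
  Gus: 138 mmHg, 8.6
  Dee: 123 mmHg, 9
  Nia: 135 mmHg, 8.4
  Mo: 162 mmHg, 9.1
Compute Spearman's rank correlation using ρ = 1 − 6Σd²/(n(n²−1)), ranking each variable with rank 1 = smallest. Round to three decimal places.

0.086

Ranks of variable 1: 2, 5, 4, 1, 3, 6
Ranks of variable 2: 2, 1, 4, 5, 3, 6
d = r₁ − r₂: 0, 4, 0, -4, 0, 0
d²: 0, 16, 0, 16, 0, 0; Σd² = 32
ρ = 1 − 6·32/(6·35) = 1 − 192/210 = 0.086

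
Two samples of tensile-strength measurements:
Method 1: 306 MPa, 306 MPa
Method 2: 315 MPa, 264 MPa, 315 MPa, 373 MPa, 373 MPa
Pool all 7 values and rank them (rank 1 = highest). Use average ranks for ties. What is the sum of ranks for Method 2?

17

Sorted (descending): 373, 373, 315, 315, 306, 306, 264
The 2 values of 373 occupy positions 1–2 → average rank (1+2)/2 = 1.5.
The 2 values of 315 occupy positions 3–4 → average rank (3+4)/2 = 3.5.
The 2 values of 306 occupy positions 5–6 → average rank (5+6)/2 = 5.5.
Method 2 values → pooled ranks: 315→3.5, 264→7, 315→3.5, 373→1.5, 373→1.5
Rank sum = 3.5 + 7 + 3.5 + 1.5 + 1.5 = 17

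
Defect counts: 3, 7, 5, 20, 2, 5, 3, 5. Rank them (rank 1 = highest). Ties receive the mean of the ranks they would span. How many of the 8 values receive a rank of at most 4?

5

Sorted (descending): 20, 7, 5, 5, 5, 3, 3, 2
The 3 values of 5 occupy positions 3–5 → average rank 4.
The 2 values of 3 occupy positions 6–7 → average rank (6+7)/2 = 6.5.
Ranks ≤ 4: {1, 2, 4, 4, 4} → 5 values.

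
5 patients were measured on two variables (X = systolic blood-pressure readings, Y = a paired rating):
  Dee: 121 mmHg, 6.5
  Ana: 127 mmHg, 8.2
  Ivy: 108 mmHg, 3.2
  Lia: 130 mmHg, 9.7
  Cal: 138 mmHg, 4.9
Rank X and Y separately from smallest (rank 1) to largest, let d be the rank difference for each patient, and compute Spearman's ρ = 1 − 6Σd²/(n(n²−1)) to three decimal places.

0.400

Ranks of variable 1: 2, 3, 1, 4, 5
Ranks of variable 2: 3, 4, 1, 5, 2
d = r₁ − r₂: -1, -1, 0, -1, 3
d²: 1, 1, 0, 1, 9; Σd² = 12
ρ = 1 − 6·12/(5·24) = 1 − 72/120 = 0.400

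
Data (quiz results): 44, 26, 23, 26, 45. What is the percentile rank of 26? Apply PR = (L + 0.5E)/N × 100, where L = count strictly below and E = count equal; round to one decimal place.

N = 5.
Strictly below 26: 1. Equal to 26: 2.
PR = (1 + 0.5·2)/5 × 100 = 40.0

40.0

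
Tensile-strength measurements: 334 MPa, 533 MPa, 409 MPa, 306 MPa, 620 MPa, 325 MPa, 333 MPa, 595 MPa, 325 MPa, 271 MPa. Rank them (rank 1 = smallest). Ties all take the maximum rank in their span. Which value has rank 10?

Sorted (ascending): 271, 306, 325, 325, 333, 334, 409, 533, 595, 620
The 2 values of 325 occupy positions 3–4 → each gets rank 4.
Rank 10 → value 620.

620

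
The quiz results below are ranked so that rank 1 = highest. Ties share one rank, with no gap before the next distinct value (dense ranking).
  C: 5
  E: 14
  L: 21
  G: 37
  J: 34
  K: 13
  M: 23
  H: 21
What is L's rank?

Sorted (descending): 37, 34, 23, 21, 21, 14, 13, 5
The 2 values of 21 share dense rank 4.
Remaining distinct values take the next consecutive integers.
L has value 21 → rank 4.

4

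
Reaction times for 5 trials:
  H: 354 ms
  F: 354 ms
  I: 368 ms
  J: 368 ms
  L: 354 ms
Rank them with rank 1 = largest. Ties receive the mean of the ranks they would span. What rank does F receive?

Sorted (descending): 368, 368, 354, 354, 354
The 2 values of 368 occupy positions 1–2 → average rank (1+2)/2 = 1.5.
The 3 values of 354 occupy positions 3–5 → average rank 4.
F has value 354 ms → rank 4.

4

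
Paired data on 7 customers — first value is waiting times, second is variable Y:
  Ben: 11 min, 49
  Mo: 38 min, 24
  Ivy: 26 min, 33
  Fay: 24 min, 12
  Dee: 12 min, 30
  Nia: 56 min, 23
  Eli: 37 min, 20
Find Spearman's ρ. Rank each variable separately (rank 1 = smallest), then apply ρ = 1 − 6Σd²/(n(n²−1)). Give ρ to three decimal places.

-0.464

Ranks of variable 1: 1, 6, 4, 3, 2, 7, 5
Ranks of variable 2: 7, 4, 6, 1, 5, 3, 2
d = r₁ − r₂: -6, 2, -2, 2, -3, 4, 3
d²: 36, 4, 4, 4, 9, 16, 9; Σd² = 82
ρ = 1 − 6·82/(7·48) = 1 − 492/336 = -0.464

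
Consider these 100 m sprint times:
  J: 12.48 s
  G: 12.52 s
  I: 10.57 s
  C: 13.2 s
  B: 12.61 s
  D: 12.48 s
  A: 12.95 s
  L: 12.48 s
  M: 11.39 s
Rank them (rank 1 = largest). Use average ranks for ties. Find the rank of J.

6

Sorted (descending): 13.2, 12.95, 12.61, 12.52, 12.48, 12.48, 12.48, 11.39, 10.57
The 3 values of 12.48 occupy positions 5–7 → average rank 6.
J has value 12.48 s → rank 6.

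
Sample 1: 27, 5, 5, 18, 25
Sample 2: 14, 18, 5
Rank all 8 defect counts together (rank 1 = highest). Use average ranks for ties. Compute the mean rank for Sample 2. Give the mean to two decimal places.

Sorted (descending): 27, 25, 18, 18, 14, 5, 5, 5
The 2 values of 18 occupy positions 3–4 → average rank (3+4)/2 = 3.5.
The 3 values of 5 occupy positions 6–8 → average rank 7.
Sample 2 values → pooled ranks: 14→5, 18→3.5, 5→7
Mean rank = (5 + 3.5 + 7) / 3 = 5.17

5.17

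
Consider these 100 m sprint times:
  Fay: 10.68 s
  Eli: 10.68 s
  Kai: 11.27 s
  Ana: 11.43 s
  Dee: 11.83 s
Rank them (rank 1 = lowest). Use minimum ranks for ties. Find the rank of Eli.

Sorted (ascending): 10.68, 10.68, 11.27, 11.43, 11.83
The 2 values of 10.68 occupy positions 1–2 → each gets rank 1.
Eli has value 10.68 s → rank 1.

1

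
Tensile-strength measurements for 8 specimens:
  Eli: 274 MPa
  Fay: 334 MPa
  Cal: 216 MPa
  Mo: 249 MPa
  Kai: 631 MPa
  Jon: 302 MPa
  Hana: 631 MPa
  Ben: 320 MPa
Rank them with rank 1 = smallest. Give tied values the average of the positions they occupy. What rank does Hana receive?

Sorted (ascending): 216, 249, 274, 302, 320, 334, 631, 631
The 2 values of 631 occupy positions 7–8 → average rank (7+8)/2 = 7.5.
Hana has value 631 MPa → rank 7.5.

7.5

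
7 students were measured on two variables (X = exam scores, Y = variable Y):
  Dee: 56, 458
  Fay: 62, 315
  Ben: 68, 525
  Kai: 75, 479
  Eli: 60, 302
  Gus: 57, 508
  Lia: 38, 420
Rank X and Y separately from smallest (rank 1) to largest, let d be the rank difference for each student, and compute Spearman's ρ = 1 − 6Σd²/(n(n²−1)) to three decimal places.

0.286

Ranks of variable 1: 2, 5, 6, 7, 4, 3, 1
Ranks of variable 2: 4, 2, 7, 5, 1, 6, 3
d = r₁ − r₂: -2, 3, -1, 2, 3, -3, -2
d²: 4, 9, 1, 4, 9, 9, 4; Σd² = 40
ρ = 1 − 6·40/(7·48) = 1 − 240/336 = 0.286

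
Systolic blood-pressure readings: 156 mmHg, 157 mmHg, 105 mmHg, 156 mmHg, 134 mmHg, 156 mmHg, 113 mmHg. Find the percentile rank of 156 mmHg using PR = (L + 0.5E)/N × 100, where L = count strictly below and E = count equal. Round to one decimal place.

N = 7.
Strictly below 156: 3. Equal to 156: 3.
PR = (3 + 0.5·3)/7 × 100 = 64.3

64.3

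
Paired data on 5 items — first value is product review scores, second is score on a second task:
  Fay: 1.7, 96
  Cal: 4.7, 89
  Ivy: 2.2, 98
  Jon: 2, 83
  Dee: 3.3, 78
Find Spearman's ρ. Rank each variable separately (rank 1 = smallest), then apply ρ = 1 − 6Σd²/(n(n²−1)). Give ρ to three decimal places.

Ranks of variable 1: 1, 5, 3, 2, 4
Ranks of variable 2: 4, 3, 5, 2, 1
d = r₁ − r₂: -3, 2, -2, 0, 3
d²: 9, 4, 4, 0, 9; Σd² = 26
ρ = 1 − 6·26/(5·24) = 1 − 156/120 = -0.300

-0.300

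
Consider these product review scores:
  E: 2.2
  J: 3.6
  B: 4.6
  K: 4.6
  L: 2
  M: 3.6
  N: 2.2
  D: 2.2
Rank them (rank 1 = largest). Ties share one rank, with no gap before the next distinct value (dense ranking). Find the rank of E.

3

Sorted (descending): 4.6, 4.6, 3.6, 3.6, 2.2, 2.2, 2.2, 2
The 2 values of 4.6 share dense rank 1.
The 2 values of 3.6 share dense rank 2.
The 3 values of 2.2 share dense rank 3.
Remaining distinct values take the next consecutive integers.
E has value 2.2 → rank 3.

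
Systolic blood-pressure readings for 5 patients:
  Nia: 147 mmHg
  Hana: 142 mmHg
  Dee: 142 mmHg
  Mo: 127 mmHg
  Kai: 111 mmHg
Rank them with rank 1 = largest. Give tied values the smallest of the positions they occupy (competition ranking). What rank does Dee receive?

Sorted (descending): 147, 142, 142, 127, 111
The 2 values of 142 occupy positions 2–3 → each gets rank 2.
Dee has value 142 mmHg → rank 2.

2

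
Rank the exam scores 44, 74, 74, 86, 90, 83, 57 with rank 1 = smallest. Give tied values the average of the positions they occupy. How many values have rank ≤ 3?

2

Sorted (ascending): 44, 57, 74, 74, 83, 86, 90
The 2 values of 74 occupy positions 3–4 → average rank (3+4)/2 = 3.5.
Ranks ≤ 3: {1, 2} → 2 values.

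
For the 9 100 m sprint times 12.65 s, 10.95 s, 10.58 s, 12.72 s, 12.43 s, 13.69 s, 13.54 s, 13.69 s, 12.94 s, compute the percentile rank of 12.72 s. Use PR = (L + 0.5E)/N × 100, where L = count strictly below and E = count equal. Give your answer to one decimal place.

50.0

N = 9.
Strictly below 12.72: 4. Equal to 12.72: 1.
PR = (4 + 0.5·1)/9 × 100 = 50.0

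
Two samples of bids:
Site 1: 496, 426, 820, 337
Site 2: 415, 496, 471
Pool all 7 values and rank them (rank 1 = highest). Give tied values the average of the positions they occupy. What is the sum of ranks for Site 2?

Sorted (descending): 820, 496, 496, 471, 426, 415, 337
The 2 values of 496 occupy positions 2–3 → average rank (2+3)/2 = 2.5.
Site 2 values → pooled ranks: 415→6, 496→2.5, 471→4
Rank sum = 6 + 2.5 + 4 = 12.5

12.5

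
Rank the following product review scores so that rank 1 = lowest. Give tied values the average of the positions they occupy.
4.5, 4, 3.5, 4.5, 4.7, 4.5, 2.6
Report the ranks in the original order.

5, 3, 2, 5, 7, 5, 1

Sorted (ascending): 2.6, 3.5, 4, 4.5, 4.5, 4.5, 4.7
The 3 values of 4.5 occupy positions 4–6 → average rank 5.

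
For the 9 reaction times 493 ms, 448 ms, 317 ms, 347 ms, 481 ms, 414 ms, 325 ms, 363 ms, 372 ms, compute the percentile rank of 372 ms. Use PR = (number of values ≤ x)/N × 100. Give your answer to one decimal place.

N = 9.
Strictly below 372: 4. Equal to 372: 1.
PR = 5/9 × 100 = 55.6

55.6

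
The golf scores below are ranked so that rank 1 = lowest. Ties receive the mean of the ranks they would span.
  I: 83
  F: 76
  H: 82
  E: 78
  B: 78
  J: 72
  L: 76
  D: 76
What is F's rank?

Sorted (ascending): 72, 76, 76, 76, 78, 78, 82, 83
The 3 values of 76 occupy positions 2–4 → average rank 3.
The 2 values of 78 occupy positions 5–6 → average rank (5+6)/2 = 5.5.
F has value 76 → rank 3.

3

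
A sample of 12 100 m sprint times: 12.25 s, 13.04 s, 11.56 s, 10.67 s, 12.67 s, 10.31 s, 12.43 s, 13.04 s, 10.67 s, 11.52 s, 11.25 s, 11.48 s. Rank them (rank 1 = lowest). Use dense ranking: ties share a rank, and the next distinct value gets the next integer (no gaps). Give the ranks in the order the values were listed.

Sorted (ascending): 10.31, 10.67, 10.67, 11.25, 11.48, 11.52, 11.56, 12.25, 12.43, 12.67, 13.04, 13.04
The 2 values of 10.67 share dense rank 2.
The 2 values of 13.04 share dense rank 10.
Remaining distinct values take the next consecutive integers.

7, 10, 6, 2, 9, 1, 8, 10, 2, 5, 3, 4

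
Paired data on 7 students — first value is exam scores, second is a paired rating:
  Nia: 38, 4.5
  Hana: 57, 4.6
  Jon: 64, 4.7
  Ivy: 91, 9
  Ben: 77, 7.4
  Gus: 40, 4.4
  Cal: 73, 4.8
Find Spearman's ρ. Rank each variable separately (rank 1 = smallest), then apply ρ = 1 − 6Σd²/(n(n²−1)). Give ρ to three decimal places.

Ranks of variable 1: 1, 3, 4, 7, 6, 2, 5
Ranks of variable 2: 2, 3, 4, 7, 6, 1, 5
d = r₁ − r₂: -1, 0, 0, 0, 0, 1, 0
d²: 1, 0, 0, 0, 0, 1, 0; Σd² = 2
ρ = 1 − 6·2/(7·48) = 1 − 12/336 = 0.964

0.964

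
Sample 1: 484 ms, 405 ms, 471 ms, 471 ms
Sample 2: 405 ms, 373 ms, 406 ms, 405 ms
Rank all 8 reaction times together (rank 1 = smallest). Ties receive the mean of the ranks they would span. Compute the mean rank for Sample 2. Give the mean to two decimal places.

Sorted (ascending): 373, 405, 405, 405, 406, 471, 471, 484
The 3 values of 405 occupy positions 2–4 → average rank 3.
The 2 values of 471 occupy positions 6–7 → average rank (6+7)/2 = 6.5.
Sample 2 values → pooled ranks: 405→3, 373→1, 406→5, 405→3
Mean rank = (3 + 1 + 5 + 3) / 4 = 3.00

3.00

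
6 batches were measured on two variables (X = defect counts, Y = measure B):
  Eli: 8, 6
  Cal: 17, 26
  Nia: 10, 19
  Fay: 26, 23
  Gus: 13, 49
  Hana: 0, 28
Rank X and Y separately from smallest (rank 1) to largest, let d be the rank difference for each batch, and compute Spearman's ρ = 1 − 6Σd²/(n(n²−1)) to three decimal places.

0.086

Ranks of variable 1: 2, 5, 3, 6, 4, 1
Ranks of variable 2: 1, 4, 2, 3, 6, 5
d = r₁ − r₂: 1, 1, 1, 3, -2, -4
d²: 1, 1, 1, 9, 4, 16; Σd² = 32
ρ = 1 − 6·32/(6·35) = 1 − 192/210 = 0.086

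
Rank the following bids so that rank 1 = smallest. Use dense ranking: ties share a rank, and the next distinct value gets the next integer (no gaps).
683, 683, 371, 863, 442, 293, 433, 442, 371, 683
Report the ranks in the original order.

Sorted (ascending): 293, 371, 371, 433, 442, 442, 683, 683, 683, 863
The 2 values of 371 share dense rank 2.
The 2 values of 442 share dense rank 4.
The 3 values of 683 share dense rank 5.
Remaining distinct values take the next consecutive integers.

5, 5, 2, 6, 4, 1, 3, 4, 2, 5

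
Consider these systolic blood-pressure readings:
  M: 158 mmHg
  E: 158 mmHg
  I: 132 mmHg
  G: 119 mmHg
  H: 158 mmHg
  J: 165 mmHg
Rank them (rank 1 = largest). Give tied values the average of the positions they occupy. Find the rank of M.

3

Sorted (descending): 165, 158, 158, 158, 132, 119
The 3 values of 158 occupy positions 2–4 → average rank 3.
M has value 158 mmHg → rank 3.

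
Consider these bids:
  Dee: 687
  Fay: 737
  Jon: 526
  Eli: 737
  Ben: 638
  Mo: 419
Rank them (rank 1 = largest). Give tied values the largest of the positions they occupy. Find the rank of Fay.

Sorted (descending): 737, 737, 687, 638, 526, 419
The 2 values of 737 occupy positions 1–2 → each gets rank 2.
Fay has value 737 → rank 2.

2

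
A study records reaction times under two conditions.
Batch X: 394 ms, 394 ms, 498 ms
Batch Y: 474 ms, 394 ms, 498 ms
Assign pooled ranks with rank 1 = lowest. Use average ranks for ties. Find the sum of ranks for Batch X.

Sorted (ascending): 394, 394, 394, 474, 498, 498
The 3 values of 394 occupy positions 1–3 → average rank 2.
The 2 values of 498 occupy positions 5–6 → average rank (5+6)/2 = 5.5.
Batch X values → pooled ranks: 394→2, 394→2, 498→5.5
Rank sum = 2 + 2 + 5.5 = 9.5

9.5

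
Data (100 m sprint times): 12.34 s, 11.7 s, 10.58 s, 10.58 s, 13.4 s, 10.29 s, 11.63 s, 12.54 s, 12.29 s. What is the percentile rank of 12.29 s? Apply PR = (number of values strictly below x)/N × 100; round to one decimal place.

55.6

N = 9.
Strictly below 12.29: 5. Equal to 12.29: 1.
PR = 5/9 × 100 = 55.6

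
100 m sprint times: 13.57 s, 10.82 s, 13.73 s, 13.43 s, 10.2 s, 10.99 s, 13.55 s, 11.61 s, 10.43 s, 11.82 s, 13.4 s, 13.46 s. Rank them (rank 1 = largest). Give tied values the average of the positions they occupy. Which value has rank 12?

10.2

Sorted (descending): 13.73, 13.57, 13.55, 13.46, 13.43, 13.4, 11.82, 11.61, 10.99, 10.82, 10.43, 10.2
No ties — each value takes its position as its rank.
Rank 12 → value 10.2.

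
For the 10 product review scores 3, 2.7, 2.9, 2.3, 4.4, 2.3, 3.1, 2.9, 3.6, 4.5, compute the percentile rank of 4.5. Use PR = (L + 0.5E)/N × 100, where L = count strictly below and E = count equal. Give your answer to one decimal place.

N = 10.
Strictly below 4.5: 9. Equal to 4.5: 1.
PR = (9 + 0.5·1)/10 × 100 = 95.0

95.0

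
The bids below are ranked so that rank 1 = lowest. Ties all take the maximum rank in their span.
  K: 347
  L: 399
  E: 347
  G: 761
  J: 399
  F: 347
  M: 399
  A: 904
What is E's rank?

3

Sorted (ascending): 347, 347, 347, 399, 399, 399, 761, 904
The 3 values of 347 occupy positions 1–3 → each gets rank 3.
The 3 values of 399 occupy positions 4–6 → each gets rank 6.
E has value 347 → rank 3.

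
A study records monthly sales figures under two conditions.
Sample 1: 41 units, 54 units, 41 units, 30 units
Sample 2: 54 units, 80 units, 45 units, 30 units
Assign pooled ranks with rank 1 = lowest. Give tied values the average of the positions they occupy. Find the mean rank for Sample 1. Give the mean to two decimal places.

3.75

Sorted (ascending): 30, 30, 41, 41, 45, 54, 54, 80
The 2 values of 30 occupy positions 1–2 → average rank (1+2)/2 = 1.5.
The 2 values of 41 occupy positions 3–4 → average rank (3+4)/2 = 3.5.
The 2 values of 54 occupy positions 6–7 → average rank (6+7)/2 = 6.5.
Sample 1 values → pooled ranks: 41→3.5, 54→6.5, 41→3.5, 30→1.5
Mean rank = (3.5 + 6.5 + 3.5 + 1.5) / 4 = 3.75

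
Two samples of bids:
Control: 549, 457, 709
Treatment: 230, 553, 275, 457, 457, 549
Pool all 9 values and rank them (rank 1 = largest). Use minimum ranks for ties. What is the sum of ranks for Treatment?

32

Sorted (descending): 709, 553, 549, 549, 457, 457, 457, 275, 230
The 2 values of 549 occupy positions 3–4 → each gets rank 3.
The 3 values of 457 occupy positions 5–7 → each gets rank 5.
Treatment values → pooled ranks: 230→9, 553→2, 275→8, 457→5, 457→5, 549→3
Rank sum = 9 + 2 + 8 + 5 + 5 + 3 = 32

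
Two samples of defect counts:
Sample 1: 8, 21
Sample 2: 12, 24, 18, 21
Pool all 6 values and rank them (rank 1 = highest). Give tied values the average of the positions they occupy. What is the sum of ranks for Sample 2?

12.5

Sorted (descending): 24, 21, 21, 18, 12, 8
The 2 values of 21 occupy positions 2–3 → average rank (2+3)/2 = 2.5.
Sample 2 values → pooled ranks: 12→5, 24→1, 18→4, 21→2.5
Rank sum = 5 + 1 + 4 + 2.5 = 12.5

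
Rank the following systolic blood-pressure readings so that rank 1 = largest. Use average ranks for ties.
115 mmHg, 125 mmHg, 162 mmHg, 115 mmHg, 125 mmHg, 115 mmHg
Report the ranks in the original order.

Sorted (descending): 162, 125, 125, 115, 115, 115
The 2 values of 125 occupy positions 2–3 → average rank (2+3)/2 = 2.5.
The 3 values of 115 occupy positions 4–6 → average rank 5.

5, 2.5, 1, 5, 2.5, 5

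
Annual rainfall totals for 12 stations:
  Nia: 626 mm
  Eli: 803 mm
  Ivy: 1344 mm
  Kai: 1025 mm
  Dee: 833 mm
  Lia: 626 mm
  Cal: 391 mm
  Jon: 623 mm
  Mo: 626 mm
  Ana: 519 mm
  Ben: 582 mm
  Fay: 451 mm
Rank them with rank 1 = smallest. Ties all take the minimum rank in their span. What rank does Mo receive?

6

Sorted (ascending): 391, 451, 519, 582, 623, 626, 626, 626, 803, 833, 1025, 1344
The 3 values of 626 occupy positions 6–8 → each gets rank 6.
Mo has value 626 mm → rank 6.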